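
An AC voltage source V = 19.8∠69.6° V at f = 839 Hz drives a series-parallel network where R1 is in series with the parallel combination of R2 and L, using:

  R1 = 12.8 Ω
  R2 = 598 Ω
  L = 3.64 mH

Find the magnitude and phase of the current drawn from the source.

Step 1 — Angular frequency: ω = 2π·f = 2π·839 = 5272 rad/s.
Step 2 — Component impedances:
  R1: Z = R = 12.8 Ω
  R2: Z = R = 598 Ω
  L: Z = jωL = j·5272·0.00364 = 0 + j19.19 Ω
Step 3 — Parallel branch: R2 || L = 1/(1/R2 + 1/L) = 0.6151 + j19.17 Ω.
Step 4 — Series with R1: Z_total = R1 + (R2 || L) = 13.42 + j19.17 Ω = 23.4∠55.0° Ω.
Step 5 — Source phasor: V = 19.8∠69.6° V = 6.902 + j18.56 V.
Step 6 — Ohm's law: I = V / Z_total = (6.902 + j18.56) / (13.42 + j19.17) = 0.819 + j0.2131 A.
Step 7 — Convert to polar: |I| = 0.8463 A, ∠I = 14.6°.

I = 0.8463∠14.6° A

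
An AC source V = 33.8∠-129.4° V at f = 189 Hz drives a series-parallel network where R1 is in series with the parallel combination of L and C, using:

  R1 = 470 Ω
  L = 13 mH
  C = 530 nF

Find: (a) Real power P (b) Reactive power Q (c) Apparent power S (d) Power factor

Step 1 — Angular frequency: ω = 2π·f = 2π·189 = 1188 rad/s.
Step 2 — Component impedances:
  R1: Z = R = 470 Ω
  L: Z = jωL = j·1188·0.013 = 0 + j15.44 Ω
  C: Z = 1/(jωC) = -j/(ω·C) = 0 - j1589 Ω
Step 3 — Parallel branch: L || C = 1/(1/L + 1/C) = 0 + j15.59 Ω.
Step 4 — Series with R1: Z_total = R1 + (L || C) = 470 + j15.59 Ω = 470.3∠1.9° Ω.
Step 5 — Source phasor: V = 33.8∠-129.4° V = -21.45 - j26.12 V.
Step 6 — Current: I = V / Z = -0.04744 - j0.054 A = 0.07188∠-131.3° A.
Step 7 — Complex power: S = V·I* = 2.428 + j0.08054 VA.
Step 8 — Real power: P = Re(S) = 2.428 W.
Step 9 — Reactive power: Q = Im(S) = 0.08054 VAR.
Step 10 — Apparent power: |S| = 2.429 VA.
Step 11 — Power factor: PF = P/|S| = 0.9995 (lagging).

(a) P = 2.428 W  (b) Q = 0.08054 VAR  (c) S = 2.429 VA  (d) PF = 0.9995 (lagging)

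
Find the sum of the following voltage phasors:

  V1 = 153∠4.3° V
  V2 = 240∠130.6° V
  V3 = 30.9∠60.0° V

Step 1 — Convert each phasor to rectangular form:
  V1 = 153·(cos(4.3°) + j·sin(4.3°)) = 152.6 + j11.47 V
  V2 = 240·(cos(130.6°) + j·sin(130.6°)) = -156.2 + j182.2 V
  V3 = 30.9·(cos(60.0°) + j·sin(60.0°)) = 15.45 + j26.76 V
Step 2 — Sum components: V_total = 11.83 + j220.5 V.
Step 3 — Convert to polar: |V_total| = 220.8 V, ∠V_total = 86.9°.

V_total = 220.8∠86.9° V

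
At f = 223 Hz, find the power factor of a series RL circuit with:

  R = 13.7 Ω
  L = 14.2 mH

Step 1 — Angular frequency: ω = 2π·f = 2π·223 = 1401 rad/s.
Step 2 — Component impedances:
  R: Z = R = 13.7 Ω
  L: Z = jωL = j·1401·0.0142 = 0 + j19.9 Ω
Step 3 — Series combination: Z_total = R + L = 13.7 + j19.9 Ω = 24.16∠55.4° Ω.
Step 4 — Power factor: PF = cos(φ) = Re(Z)/|Z| = 13.7/24.16 = 0.5671.
Step 5 — Type: Im(Z) = 19.9 ⇒ lagging (phase φ = 55.4°).

PF = 0.5671 (lagging, φ = 55.4°)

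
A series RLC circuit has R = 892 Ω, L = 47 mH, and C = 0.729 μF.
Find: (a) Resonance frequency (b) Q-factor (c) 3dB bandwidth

Step 1 — Resonance condition Im(Z)=0 gives ω₀ = 1/√(LC).
Step 2 — ω₀ = 1/√(0.047·7.29e-07) = 5402 rad/s.
Step 3 — f₀ = ω₀/(2π) = 859.8 Hz.
Step 4 — Series Q: Q = ω₀L/R = 5402·0.047/892 = 0.2847.
Step 5 — 3dB bandwidth: Δω = ω₀/Q = 1.898e+04 rad/s; BW = Δω/(2π) = 3021 Hz.

(a) f₀ = 859.8 Hz  (b) Q = 0.2847  (c) BW = 3021 Hz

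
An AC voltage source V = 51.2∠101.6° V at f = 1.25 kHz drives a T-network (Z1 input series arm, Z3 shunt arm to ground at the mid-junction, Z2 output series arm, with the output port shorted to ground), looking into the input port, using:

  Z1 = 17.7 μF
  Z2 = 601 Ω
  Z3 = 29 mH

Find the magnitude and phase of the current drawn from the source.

Step 1 — Angular frequency: ω = 2π·f = 2π·1250 = 7854 rad/s.
Step 2 — Component impedances:
  Z1: Z = 1/(jωC) = -j/(ω·C) = 0 - j7.193 Ω
  Z2: Z = R = 601 Ω
  Z3: Z = jωL = j·7854·0.029 = 0 + j227.8 Ω
Step 3 — With the output port shorted to ground, the output series arm Z2 runs from the junction to ground; the shunt arm Z3 also runs from the junction to ground. They appear in parallel: Z3 || Z2 = 75.48 + j199.2 Ω.
Step 4 — Series with input arm Z1: Z_in = Z1 + (Z3 || Z2) = 75.48 + j192 Ω = 206.3∠68.5° Ω.
Step 5 — Source phasor: V = 51.2∠101.6° V = -10.3 + j50.15 V.
Step 6 — Ohm's law: I = V / Z_total = (-10.3 + j50.15) / (75.48 + j192) = 0.208 + j0.1354 A.
Step 7 — Convert to polar: |I| = 0.2482 A, ∠I = 33.1°.

I = 0.2482∠33.1° A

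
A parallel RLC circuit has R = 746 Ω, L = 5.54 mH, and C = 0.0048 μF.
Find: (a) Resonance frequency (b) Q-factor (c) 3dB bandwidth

Step 1 — Resonance: ω₀ = 1/√(LC) = 1/√(0.00554·4.8e-09) = 1.939e+05 rad/s.
Step 2 — f₀ = ω₀/(2π) = 3.086e+04 Hz.
Step 3 — Parallel Q: Q = R/(ω₀L) = 746/(1.939e+05·0.00554) = 0.6944.
Step 4 — Bandwidth: Δω = ω₀/Q = 2.793e+05 rad/s; BW = Δω/(2π) = 4.445e+04 Hz.

(a) f₀ = 3.086e+04 Hz  (b) Q = 0.6944  (c) BW = 4.445e+04 Hz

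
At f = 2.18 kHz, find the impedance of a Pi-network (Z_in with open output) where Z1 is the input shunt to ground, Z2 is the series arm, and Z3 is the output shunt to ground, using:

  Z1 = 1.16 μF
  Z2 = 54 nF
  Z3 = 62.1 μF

Step 1 — Angular frequency: ω = 2π·f = 2π·2180 = 1.37e+04 rad/s.
Step 2 — Component impedances:
  Z1: Z = 1/(jωC) = -j/(ω·C) = 0 - j62.94 Ω
  Z2: Z = 1/(jωC) = -j/(ω·C) = 0 - j1352 Ω
  Z3: Z = 1/(jωC) = -j/(ω·C) = 0 - j1.176 Ω
Step 3 — With open output, the series arm Z2 and the output shunt Z3 appear in series to ground: Z2 + Z3 = 0 - j1353 Ω.
Step 4 — Parallel with input shunt Z1: Z_in = Z1 || (Z2 + Z3) = 0 - j60.14 Ω = 60.14∠-90.0° Ω.

Z = 0 - j60.14 Ω = 60.14∠-90.0° Ω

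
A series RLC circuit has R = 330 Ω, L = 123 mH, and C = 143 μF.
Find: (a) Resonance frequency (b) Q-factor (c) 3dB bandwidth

Step 1 — Resonance condition Im(Z)=0 gives ω₀ = 1/√(LC).
Step 2 — ω₀ = 1/√(0.123·0.000143) = 238.4 rad/s.
Step 3 — f₀ = ω₀/(2π) = 37.95 Hz.
Step 4 — Series Q: Q = ω₀L/R = 238.4·0.123/330 = 0.08887.
Step 5 — 3dB bandwidth: Δω = ω₀/Q = 2683 rad/s; BW = Δω/(2π) = 427 Hz.

(a) f₀ = 37.95 Hz  (b) Q = 0.08887  (c) BW = 427 Hz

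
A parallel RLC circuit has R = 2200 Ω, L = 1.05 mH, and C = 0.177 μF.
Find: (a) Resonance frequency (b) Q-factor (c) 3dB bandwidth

Step 1 — Resonance: ω₀ = 1/√(LC) = 1/√(0.00105·1.77e-07) = 7.335e+04 rad/s.
Step 2 — f₀ = ω₀/(2π) = 1.167e+04 Hz.
Step 3 — Parallel Q: Q = R/(ω₀L) = 2200/(7.335e+04·0.00105) = 28.56.
Step 4 — Bandwidth: Δω = ω₀/Q = 2568 rad/s; BW = Δω/(2π) = 408.7 Hz.

(a) f₀ = 1.167e+04 Hz  (b) Q = 28.56  (c) BW = 408.7 Hz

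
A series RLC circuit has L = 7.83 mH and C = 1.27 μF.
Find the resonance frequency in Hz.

Step 1 — Resonance condition Im(Z)=0 gives ω₀ = 1/√(LC).
Step 2 — ω₀ = 1/√(0.00783·1.27e-06) = 1.003e+04 rad/s.
Step 3 — f₀ = ω₀/(2π) = 1596 Hz.

f₀ = 1596 Hz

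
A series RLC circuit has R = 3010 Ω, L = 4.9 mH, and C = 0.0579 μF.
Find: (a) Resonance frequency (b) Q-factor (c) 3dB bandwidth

Step 1 — Resonance: ω₀ = 1/√(LC) = 1/√(0.0049·5.79e-08) = 5.937e+04 rad/s.
Step 2 — f₀ = ω₀/(2π) = 9449 Hz.
Step 3 — Series Q: Q = ω₀L/R = 5.937e+04·0.0049/3010 = 0.09665.
Step 4 — Bandwidth: Δω = ω₀/Q = 6.143e+05 rad/s; BW = Δω/(2π) = 9.777e+04 Hz.

(a) f₀ = 9449 Hz  (b) Q = 0.09665  (c) BW = 9.777e+04 Hz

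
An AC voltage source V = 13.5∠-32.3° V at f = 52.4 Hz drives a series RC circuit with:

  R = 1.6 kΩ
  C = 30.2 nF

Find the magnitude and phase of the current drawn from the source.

Step 1 — Angular frequency: ω = 2π·f = 2π·52.4 = 329.2 rad/s.
Step 2 — Component impedances:
  R: Z = R = 1600 Ω
  C: Z = 1/(jωC) = -j/(ω·C) = 0 - j1.006e+05 Ω
Step 3 — Series combination: Z_total = R + C = 1600 - j1.006e+05 Ω = 1.006e+05∠-89.1° Ω.
Step 4 — Source phasor: V = 13.5∠-32.3° V = 11.41 - j7.214 V.
Step 5 — Ohm's law: I = V / Z_total = (11.41 - j7.214) / (1600 - j1.006e+05) = 7.351e-05 + j0.0001123 A.
Step 6 — Convert to polar: |I| = 0.0001342 A, ∠I = 56.8°.

I = 0.0001342∠56.8° A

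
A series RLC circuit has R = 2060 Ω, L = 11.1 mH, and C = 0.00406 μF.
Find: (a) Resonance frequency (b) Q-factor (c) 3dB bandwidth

Step 1 — Resonance: ω₀ = 1/√(LC) = 1/√(0.0111·4.06e-09) = 1.49e+05 rad/s.
Step 2 — f₀ = ω₀/(2π) = 2.371e+04 Hz.
Step 3 — Series Q: Q = ω₀L/R = 1.49e+05·0.0111/2060 = 0.8027.
Step 4 — Bandwidth: Δω = ω₀/Q = 1.856e+05 rad/s; BW = Δω/(2π) = 2.954e+04 Hz.

(a) f₀ = 2.371e+04 Hz  (b) Q = 0.8027  (c) BW = 2.954e+04 Hz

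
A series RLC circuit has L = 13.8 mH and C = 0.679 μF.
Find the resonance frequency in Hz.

Step 1 — Resonance condition Im(Z)=0 gives ω₀ = 1/√(LC).
Step 2 — ω₀ = 1/√(0.0138·6.79e-07) = 1.033e+04 rad/s.
Step 3 — f₀ = ω₀/(2π) = 1644 Hz.

f₀ = 1644 Hz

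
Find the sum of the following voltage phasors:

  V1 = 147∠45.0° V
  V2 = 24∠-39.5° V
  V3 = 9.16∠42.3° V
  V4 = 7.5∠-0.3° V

Step 1 — Convert each phasor to rectangular form:
  V1 = 147·(cos(45.0°) + j·sin(45.0°)) = 103.9 + j103.9 V
  V2 = 24·(cos(-39.5°) + j·sin(-39.5°)) = 18.52 - j15.27 V
  V3 = 9.16·(cos(42.3°) + j·sin(42.3°)) = 6.775 + j6.165 V
  V4 = 7.5·(cos(-0.3°) + j·sin(-0.3°)) = 7.5 - j0.03927 V
Step 2 — Sum components: V_total = 136.7 + j94.8 V.
Step 3 — Convert to polar: |V_total| = 166.4 V, ∠V_total = 34.7°.

V_total = 166.4∠34.7° V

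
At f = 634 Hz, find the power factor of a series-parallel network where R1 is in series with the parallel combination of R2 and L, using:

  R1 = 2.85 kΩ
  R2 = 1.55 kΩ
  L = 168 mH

Step 1 — Angular frequency: ω = 2π·f = 2π·634 = 3984 rad/s.
Step 2 — Component impedances:
  R1: Z = R = 2850 Ω
  R2: Z = R = 1550 Ω
  L: Z = jωL = j·3984·0.168 = 0 + j669.2 Ω
Step 3 — Parallel branch: R2 || L = 1/(1/R2 + 1/L) = 243.5 + j564.1 Ω.
Step 4 — Series with R1: Z_total = R1 + (R2 || L) = 3094 + j564.1 Ω = 3145∠10.3° Ω.
Step 5 — Power factor: PF = cos(φ) = Re(Z)/|Z| = 3094/3145 = 0.9838.
Step 6 — Type: Im(Z) = 564.1 ⇒ lagging (phase φ = 10.3°).

PF = 0.9838 (lagging, φ = 10.3°)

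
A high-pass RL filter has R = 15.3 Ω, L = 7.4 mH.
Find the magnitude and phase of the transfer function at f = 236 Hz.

Step 1 — Angular frequency: ω = 2π·236 = 1483 rad/s.
Step 2 — Transfer function: H(jω) = jωL/(R + jωL).
Step 3 — Numerator jωL = j·10.97; denominator R + jωL = 15.3 + j10.97.
Step 4 — H = 0.3397 + j0.4736.
Step 5 — Magnitude: |H| = 0.5828 (-4.7 dB); phase: φ = 54.4°.

|H| = 0.5828 (-4.7 dB), φ = 54.4°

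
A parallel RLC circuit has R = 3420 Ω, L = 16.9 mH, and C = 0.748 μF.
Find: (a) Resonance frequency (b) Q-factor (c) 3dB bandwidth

Step 1 — Resonance: ω₀ = 1/√(LC) = 1/√(0.0169·7.48e-07) = 8894 rad/s.
Step 2 — f₀ = ω₀/(2π) = 1416 Hz.
Step 3 — Parallel Q: Q = R/(ω₀L) = 3420/(8894·0.0169) = 22.75.
Step 4 — Bandwidth: Δω = ω₀/Q = 390.9 rad/s; BW = Δω/(2π) = 62.21 Hz.

(a) f₀ = 1416 Hz  (b) Q = 22.75  (c) BW = 62.21 Hz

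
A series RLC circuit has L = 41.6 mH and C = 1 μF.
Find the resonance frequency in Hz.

Step 1 — Resonance condition Im(Z)=0 gives ω₀ = 1/√(LC).
Step 2 — ω₀ = 1/√(0.0416·1e-06) = 4903 rad/s.
Step 3 — f₀ = ω₀/(2π) = 780.3 Hz.

f₀ = 780.3 Hz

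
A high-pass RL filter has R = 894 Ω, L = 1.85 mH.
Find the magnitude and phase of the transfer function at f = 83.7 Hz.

Step 1 — Angular frequency: ω = 2π·83.7 = 525.9 rad/s.
Step 2 — Transfer function: H(jω) = jωL/(R + jωL).
Step 3 — Numerator jωL = j·0.9729; denominator R + jωL = 894 + j0.9729.
Step 4 — H = 1.184e-06 + j0.001088.
Step 5 — Magnitude: |H| = 0.001088 (-59.3 dB); phase: φ = 89.9°.

|H| = 0.001088 (-59.3 dB), φ = 89.9°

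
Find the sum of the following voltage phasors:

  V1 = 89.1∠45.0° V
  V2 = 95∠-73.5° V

Step 1 — Convert each phasor to rectangular form:
  V1 = 89.1·(cos(45.0°) + j·sin(45.0°)) = 63 + j63 V
  V2 = 95·(cos(-73.5°) + j·sin(-73.5°)) = 26.98 - j91.09 V
Step 2 — Sum components: V_total = 89.98 - j28.08 V.
Step 3 — Convert to polar: |V_total| = 94.27 V, ∠V_total = -17.3°.

V_total = 94.27∠-17.3° V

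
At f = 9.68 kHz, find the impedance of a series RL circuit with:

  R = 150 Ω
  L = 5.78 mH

Step 1 — Angular frequency: ω = 2π·f = 2π·9680 = 6.082e+04 rad/s.
Step 2 — Component impedances:
  R: Z = R = 150 Ω
  L: Z = jωL = j·6.082e+04·0.00578 = 0 + j351.5 Ω
Step 3 — Series combination: Z_total = R + L = 150 + j351.5 Ω = 382.2∠66.9° Ω.

Z = 150 + j351.5 Ω = 382.2∠66.9° Ω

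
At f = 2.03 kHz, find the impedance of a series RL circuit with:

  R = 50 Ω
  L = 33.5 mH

Step 1 — Angular frequency: ω = 2π·f = 2π·2030 = 1.275e+04 rad/s.
Step 2 — Component impedances:
  R: Z = R = 50 Ω
  L: Z = jωL = j·1.275e+04·0.0335 = 0 + j427.3 Ω
Step 3 — Series combination: Z_total = R + L = 50 + j427.3 Ω = 430.2∠83.3° Ω.

Z = 50 + j427.3 Ω = 430.2∠83.3° Ω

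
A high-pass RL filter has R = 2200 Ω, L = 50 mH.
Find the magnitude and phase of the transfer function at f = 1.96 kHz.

Step 1 — Angular frequency: ω = 2π·1960 = 1.232e+04 rad/s.
Step 2 — Transfer function: H(jω) = jωL/(R + jωL).
Step 3 — Numerator jωL = j·615.8; denominator R + jωL = 2200 + j615.8.
Step 4 — H = 0.07265 + j0.2596.
Step 5 — Magnitude: |H| = 0.2695 (-11.4 dB); phase: φ = 74.4°.

|H| = 0.2695 (-11.4 dB), φ = 74.4°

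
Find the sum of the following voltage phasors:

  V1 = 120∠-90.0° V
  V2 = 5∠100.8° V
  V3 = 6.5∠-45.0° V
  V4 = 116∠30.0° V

Step 1 — Convert each phasor to rectangular form:
  V1 = 120·(cos(-90.0°) + j·sin(-90.0°)) = 0 - j120 V
  V2 = 5·(cos(100.8°) + j·sin(100.8°)) = -0.9369 + j4.911 V
  V3 = 6.5·(cos(-45.0°) + j·sin(-45.0°)) = 4.596 - j4.596 V
  V4 = 116·(cos(30.0°) + j·sin(30.0°)) = 100.5 + j58 V
Step 2 — Sum components: V_total = 104.1 - j61.68 V.
Step 3 — Convert to polar: |V_total| = 121 V, ∠V_total = -30.6°.

V_total = 121∠-30.6° V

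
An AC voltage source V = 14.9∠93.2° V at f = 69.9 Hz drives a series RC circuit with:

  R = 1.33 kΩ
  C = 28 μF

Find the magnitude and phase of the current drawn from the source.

Step 1 — Angular frequency: ω = 2π·f = 2π·69.9 = 439.2 rad/s.
Step 2 — Component impedances:
  R: Z = R = 1330 Ω
  C: Z = 1/(jωC) = -j/(ω·C) = 0 - j81.32 Ω
Step 3 — Series combination: Z_total = R + C = 1330 - j81.32 Ω = 1332∠-3.5° Ω.
Step 4 — Source phasor: V = 14.9∠93.2° V = -0.8317 + j14.88 V.
Step 5 — Ohm's law: I = V / Z_total = (-0.8317 + j14.88) / (1330 - j81.32) = -0.001304 + j0.01111 A.
Step 6 — Convert to polar: |I| = 0.01118 A, ∠I = 96.7°.

I = 0.01118∠96.7° A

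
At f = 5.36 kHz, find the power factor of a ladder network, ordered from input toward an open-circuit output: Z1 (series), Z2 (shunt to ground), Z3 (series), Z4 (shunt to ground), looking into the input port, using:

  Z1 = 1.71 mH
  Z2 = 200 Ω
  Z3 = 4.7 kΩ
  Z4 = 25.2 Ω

Step 1 — Angular frequency: ω = 2π·f = 2π·5360 = 3.368e+04 rad/s.
Step 2 — Component impedances:
  Z1: Z = jωL = j·3.368e+04·0.00171 = 0 + j57.59 Ω
  Z2: Z = R = 200 Ω
  Z3: Z = R = 4700 Ω
  Z4: Z = R = 25.2 Ω
Step 3 — Ladder network (open output): work backward from the far end, alternating series and parallel combinations. Z_in = 191.9 + j57.59 Ω = 200.3∠16.7° Ω.
Step 4 — Power factor: PF = cos(φ) = Re(Z)/|Z| = 191.88/200.33 = 0.9578.
Step 5 — Type: Im(Z) = 57.59 ⇒ lagging (phase φ = 16.7°).

PF = 0.9578 (lagging, φ = 16.7°)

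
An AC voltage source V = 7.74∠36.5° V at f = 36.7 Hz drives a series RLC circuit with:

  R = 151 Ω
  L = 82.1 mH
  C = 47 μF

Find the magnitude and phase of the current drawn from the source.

Step 1 — Angular frequency: ω = 2π·f = 2π·36.7 = 230.6 rad/s.
Step 2 — Component impedances:
  R: Z = R = 151 Ω
  L: Z = jωL = j·230.6·0.0821 = 0 + j18.93 Ω
  C: Z = 1/(jωC) = -j/(ω·C) = 0 - j92.27 Ω
Step 3 — Series combination: Z_total = R + L + C = 151 - j73.34 Ω = 167.9∠-25.9° Ω.
Step 4 — Source phasor: V = 7.74∠36.5° V = 6.222 + j4.604 V.
Step 5 — Ohm's law: I = V / Z_total = (6.222 + j4.604) / (151 - j73.34) = 0.02136 + j0.04086 A.
Step 6 — Convert to polar: |I| = 0.04611 A, ∠I = 62.4°.

I = 0.04611∠62.4° A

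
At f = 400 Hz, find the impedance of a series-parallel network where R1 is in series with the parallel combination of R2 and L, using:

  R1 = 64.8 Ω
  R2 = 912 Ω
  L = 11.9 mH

Step 1 — Angular frequency: ω = 2π·f = 2π·400 = 2513 rad/s.
Step 2 — Component impedances:
  R1: Z = R = 64.8 Ω
  R2: Z = R = 912 Ω
  L: Z = jωL = j·2513·0.0119 = 0 + j29.91 Ω
Step 3 — Parallel branch: R2 || L = 1/(1/R2 + 1/L) = 0.9797 + j29.88 Ω.
Step 4 — Series with R1: Z_total = R1 + (R2 || L) = 65.78 + j29.88 Ω = 72.25∠24.4° Ω.

Z = 65.78 + j29.88 Ω = 72.25∠24.4° Ω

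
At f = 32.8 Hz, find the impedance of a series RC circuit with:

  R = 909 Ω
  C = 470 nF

Step 1 — Angular frequency: ω = 2π·f = 2π·32.8 = 206.1 rad/s.
Step 2 — Component impedances:
  R: Z = R = 909 Ω
  C: Z = 1/(jωC) = -j/(ω·C) = 0 - j1.032e+04 Ω
Step 3 — Series combination: Z_total = R + C = 909 - j1.032e+04 Ω = 1.036e+04∠-85.0° Ω.

Z = 909 - j1.032e+04 Ω = 1.036e+04∠-85.0° Ω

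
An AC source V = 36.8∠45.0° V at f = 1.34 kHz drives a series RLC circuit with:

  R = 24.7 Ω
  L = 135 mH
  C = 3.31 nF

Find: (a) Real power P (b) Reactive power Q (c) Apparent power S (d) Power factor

Step 1 — Angular frequency: ω = 2π·f = 2π·1340 = 8419 rad/s.
Step 2 — Component impedances:
  R: Z = R = 24.7 Ω
  L: Z = jωL = j·8419·0.135 = 0 + j1137 Ω
  C: Z = 1/(jωC) = -j/(ω·C) = 0 - j3.588e+04 Ω
Step 3 — Series combination: Z_total = R + L + C = 24.7 - j3.475e+04 Ω = 3.475e+04∠-90.0° Ω.
Step 4 — Source phasor: V = 36.8∠45.0° V = 26.02 + j26.02 V.
Step 5 — Current: I = V / Z = -0.0007484 + j0.0007494 A = 0.001059∠135.0° A.
Step 6 — Complex power: S = V·I* = 2.771e-05 - j0.03898 VA.
Step 7 — Real power: P = Re(S) = 2.771e-05 W.
Step 8 — Reactive power: Q = Im(S) = -0.03898 VAR.
Step 9 — Apparent power: |S| = 0.03898 VA.
Step 10 — Power factor: PF = P/|S| = 0.0007109 (leading).

(a) P = 2.771e-05 W  (b) Q = -0.03898 VAR  (c) S = 0.03898 VA  (d) PF = 0.0007109 (leading)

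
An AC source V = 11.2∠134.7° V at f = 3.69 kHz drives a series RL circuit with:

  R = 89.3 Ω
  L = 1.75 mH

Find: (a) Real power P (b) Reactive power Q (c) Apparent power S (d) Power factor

Step 1 — Angular frequency: ω = 2π·f = 2π·3690 = 2.318e+04 rad/s.
Step 2 — Component impedances:
  R: Z = R = 89.3 Ω
  L: Z = jωL = j·2.318e+04·0.00175 = 0 + j40.57 Ω
Step 3 — Series combination: Z_total = R + L = 89.3 + j40.57 Ω = 98.09∠24.4° Ω.
Step 4 — Source phasor: V = 11.2∠134.7° V = -7.878 + j7.961 V.
Step 5 — Current: I = V / Z = -0.03955 + j0.1071 A = 0.1142∠110.3° A.
Step 6 — Complex power: S = V·I* = 1.164 + j0.529 VA.
Step 7 — Real power: P = Re(S) = 1.164 W.
Step 8 — Reactive power: Q = Im(S) = 0.529 VAR.
Step 9 — Apparent power: |S| = 1.279 VA.
Step 10 — Power factor: PF = P/|S| = 0.9104 (lagging).

(a) P = 1.164 W  (b) Q = 0.529 VAR  (c) S = 1.279 VA  (d) PF = 0.9104 (lagging)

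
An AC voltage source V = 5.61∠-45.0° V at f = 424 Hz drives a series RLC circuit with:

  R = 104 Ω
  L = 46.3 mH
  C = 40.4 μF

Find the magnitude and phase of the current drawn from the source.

Step 1 — Angular frequency: ω = 2π·f = 2π·424 = 2664 rad/s.
Step 2 — Component impedances:
  R: Z = R = 104 Ω
  L: Z = jωL = j·2664·0.0463 = 0 + j123.3 Ω
  C: Z = 1/(jωC) = -j/(ω·C) = 0 - j9.291 Ω
Step 3 — Series combination: Z_total = R + L + C = 104 + j114.1 Ω = 154.4∠47.6° Ω.
Step 4 — Source phasor: V = 5.61∠-45.0° V = 3.967 - j3.967 V.
Step 5 — Ohm's law: I = V / Z_total = (3.967 - j3.967) / (104 + j114.1) = -0.001674 - j0.03631 A.
Step 6 — Convert to polar: |I| = 0.03635 A, ∠I = -92.6°.

I = 0.03635∠-92.6° A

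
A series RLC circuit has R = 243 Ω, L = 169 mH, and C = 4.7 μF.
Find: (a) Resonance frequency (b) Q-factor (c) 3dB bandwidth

Step 1 — Resonance: ω₀ = 1/√(LC) = 1/√(0.169·4.7e-06) = 1122 rad/s.
Step 2 — f₀ = ω₀/(2π) = 178.6 Hz.
Step 3 — Series Q: Q = ω₀L/R = 1122·0.169/243 = 0.7803.
Step 4 — Bandwidth: Δω = ω₀/Q = 1438 rad/s; BW = Δω/(2π) = 228.8 Hz.

(a) f₀ = 178.6 Hz  (b) Q = 0.7803  (c) BW = 228.8 Hz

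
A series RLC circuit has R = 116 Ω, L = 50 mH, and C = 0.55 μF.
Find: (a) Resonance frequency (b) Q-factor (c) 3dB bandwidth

Step 1 — Resonance: ω₀ = 1/√(LC) = 1/√(0.05·5.5e-07) = 6030 rad/s.
Step 2 — f₀ = ω₀/(2π) = 959.7 Hz.
Step 3 — Series Q: Q = ω₀L/R = 6030·0.05/116 = 2.599.
Step 4 — Bandwidth: Δω = ω₀/Q = 2320 rad/s; BW = Δω/(2π) = 369.2 Hz.

(a) f₀ = 959.7 Hz  (b) Q = 2.599  (c) BW = 369.2 Hz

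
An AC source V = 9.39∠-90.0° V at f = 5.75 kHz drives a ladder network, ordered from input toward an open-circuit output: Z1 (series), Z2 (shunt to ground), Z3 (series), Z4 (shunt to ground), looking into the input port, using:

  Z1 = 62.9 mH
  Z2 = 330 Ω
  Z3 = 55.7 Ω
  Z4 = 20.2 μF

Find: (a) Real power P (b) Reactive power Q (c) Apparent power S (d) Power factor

Step 1 — Angular frequency: ω = 2π·f = 2π·5750 = 3.613e+04 rad/s.
Step 2 — Component impedances:
  Z1: Z = jωL = j·3.613e+04·0.0629 = 0 + j2272 Ω
  Z2: Z = R = 330 Ω
  Z3: Z = R = 55.7 Ω
  Z4: Z = 1/(jωC) = -j/(ω·C) = 0 - j1.37 Ω
Step 3 — Ladder network (open output): work backward from the far end, alternating series and parallel combinations. Z_in = 47.66 + j2271 Ω = 2272∠88.8° Ω.
Step 4 — Source phasor: V = 9.39∠-90.0° V = 0 - j9.39 V.
Step 5 — Current: I = V / Z = -0.004132 - j8.67e-05 A = 0.004133∠-178.8° A.
Step 6 — Complex power: S = V·I* = 0.0008141 + j0.0388 VA.
Step 7 — Real power: P = Re(S) = 0.0008141 W.
Step 8 — Reactive power: Q = Im(S) = 0.0388 VAR.
Step 9 — Apparent power: |S| = 0.03881 VA.
Step 10 — Power factor: PF = P/|S| = 0.02098 (lagging).

(a) P = 0.0008141 W  (b) Q = 0.0388 VAR  (c) S = 0.03881 VA  (d) PF = 0.02098 (lagging)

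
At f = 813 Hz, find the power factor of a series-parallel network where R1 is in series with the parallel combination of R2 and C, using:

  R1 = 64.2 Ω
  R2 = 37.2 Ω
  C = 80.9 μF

Step 1 — Angular frequency: ω = 2π·f = 2π·813 = 5108 rad/s.
Step 2 — Component impedances:
  R1: Z = R = 64.2 Ω
  R2: Z = R = 37.2 Ω
  C: Z = 1/(jωC) = -j/(ω·C) = 0 - j2.42 Ω
Step 3 — Parallel branch: R2 || C = 1/(1/R2 + 1/C) = 0.1567 - j2.41 Ω.
Step 4 — Series with R1: Z_total = R1 + (R2 || C) = 64.36 - j2.41 Ω = 64.4∠-2.1° Ω.
Step 5 — Power factor: PF = cos(φ) = Re(Z)/|Z| = 64.357/64.402 = 0.9993.
Step 6 — Type: Im(Z) = -2.41 ⇒ leading (phase φ = -2.1°).

PF = 0.9993 (leading, φ = -2.1°)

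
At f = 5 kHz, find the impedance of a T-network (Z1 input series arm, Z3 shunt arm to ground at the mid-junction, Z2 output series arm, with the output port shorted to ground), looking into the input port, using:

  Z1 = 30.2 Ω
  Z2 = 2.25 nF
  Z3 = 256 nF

Step 1 — Angular frequency: ω = 2π·f = 2π·5000 = 3.142e+04 rad/s.
Step 2 — Component impedances:
  Z1: Z = R = 30.2 Ω
  Z2: Z = 1/(jωC) = -j/(ω·C) = 0 - j1.415e+04 Ω
  Z3: Z = 1/(jωC) = -j/(ω·C) = 0 - j124.3 Ω
Step 3 — With the output port shorted to ground, the output series arm Z2 runs from the junction to ground; the shunt arm Z3 also runs from the junction to ground. They appear in parallel: Z3 || Z2 = 0 - j123.3 Ω.
Step 4 — Series with input arm Z1: Z_in = Z1 + (Z3 || Z2) = 30.2 - j123.3 Ω = 126.9∠-76.2° Ω.

Z = 30.2 - j123.3 Ω = 126.9∠-76.2° Ω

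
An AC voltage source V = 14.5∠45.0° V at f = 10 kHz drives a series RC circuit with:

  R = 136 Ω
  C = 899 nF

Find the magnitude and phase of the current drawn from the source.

Step 1 — Angular frequency: ω = 2π·f = 2π·1e+04 = 6.283e+04 rad/s.
Step 2 — Component impedances:
  R: Z = R = 136 Ω
  C: Z = 1/(jωC) = -j/(ω·C) = 0 - j17.7 Ω
Step 3 — Series combination: Z_total = R + C = 136 - j17.7 Ω = 137.1∠-7.4° Ω.
Step 4 — Source phasor: V = 14.5∠45.0° V = 10.25 + j10.25 V.
Step 5 — Ohm's law: I = V / Z_total = (10.25 + j10.25) / (136 - j17.7) = 0.06448 + j0.08378 A.
Step 6 — Convert to polar: |I| = 0.1057 A, ∠I = 52.4°.

I = 0.1057∠52.4° A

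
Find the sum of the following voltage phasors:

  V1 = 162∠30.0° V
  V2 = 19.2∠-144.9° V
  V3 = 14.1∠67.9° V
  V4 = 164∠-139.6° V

Step 1 — Convert each phasor to rectangular form:
  V1 = 162·(cos(30.0°) + j·sin(30.0°)) = 140.3 + j81 V
  V2 = 19.2·(cos(-144.9°) + j·sin(-144.9°)) = -15.71 - j11.04 V
  V3 = 14.1·(cos(67.9°) + j·sin(67.9°)) = 5.305 + j13.06 V
  V4 = 164·(cos(-139.6°) + j·sin(-139.6°)) = -124.9 - j106.3 V
Step 2 — Sum components: V_total = 5 - j23.27 V.
Step 3 — Convert to polar: |V_total| = 23.8 V, ∠V_total = -77.9°.

V_total = 23.8∠-77.9° V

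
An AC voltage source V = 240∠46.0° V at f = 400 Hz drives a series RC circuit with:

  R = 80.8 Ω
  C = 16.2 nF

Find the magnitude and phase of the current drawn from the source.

Step 1 — Angular frequency: ω = 2π·f = 2π·400 = 2513 rad/s.
Step 2 — Component impedances:
  R: Z = R = 80.8 Ω
  C: Z = 1/(jωC) = -j/(ω·C) = 0 - j2.456e+04 Ω
Step 3 — Series combination: Z_total = R + C = 80.8 - j2.456e+04 Ω = 2.456e+04∠-89.8° Ω.
Step 4 — Source phasor: V = 240∠46.0° V = 166.7 + j172.6 V.
Step 5 — Ohm's law: I = V / Z_total = (166.7 + j172.6) / (80.8 - j2.456e+04) = -0.007007 + j0.006811 A.
Step 6 — Convert to polar: |I| = 0.009772 A, ∠I = 135.8°.

I = 0.009772∠135.8° A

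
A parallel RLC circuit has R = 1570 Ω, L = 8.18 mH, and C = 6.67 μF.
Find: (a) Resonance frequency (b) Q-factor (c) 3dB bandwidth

Step 1 — Resonance: ω₀ = 1/√(LC) = 1/√(0.00818·6.67e-06) = 4281 rad/s.
Step 2 — f₀ = ω₀/(2π) = 681.4 Hz.
Step 3 — Parallel Q: Q = R/(ω₀L) = 1570/(4281·0.00818) = 44.83.
Step 4 — Bandwidth: Δω = ω₀/Q = 95.49 rad/s; BW = Δω/(2π) = 15.2 Hz.

(a) f₀ = 681.4 Hz  (b) Q = 44.83  (c) BW = 15.2 Hz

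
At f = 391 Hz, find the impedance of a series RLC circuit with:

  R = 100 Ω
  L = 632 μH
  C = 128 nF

Step 1 — Angular frequency: ω = 2π·f = 2π·391 = 2457 rad/s.
Step 2 — Component impedances:
  R: Z = R = 100 Ω
  L: Z = jωL = j·2457·0.000632 = 0 + j1.553 Ω
  C: Z = 1/(jωC) = -j/(ω·C) = 0 - j3180 Ω
Step 3 — Series combination: Z_total = R + L + C = 100 - j3178 Ω = 3180∠-88.2° Ω.

Z = 100 - j3178 Ω = 3180∠-88.2° Ω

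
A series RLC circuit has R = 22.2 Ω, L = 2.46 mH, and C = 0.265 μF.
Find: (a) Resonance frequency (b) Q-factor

Step 1 — Resonance condition Im(Z)=0 gives ω₀ = 1/√(LC).
Step 2 — ω₀ = 1/√(0.00246·2.65e-07) = 3.917e+04 rad/s.
Step 3 — f₀ = ω₀/(2π) = 6233 Hz.
Step 4 — Series Q: Q = ω₀L/R = 3.917e+04·0.00246/22.2 = 4.34.

(a) f₀ = 6233 Hz  (b) Q = 4.34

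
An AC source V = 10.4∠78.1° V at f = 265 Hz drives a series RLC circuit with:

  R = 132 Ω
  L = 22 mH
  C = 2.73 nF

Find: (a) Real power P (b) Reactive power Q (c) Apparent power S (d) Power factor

Step 1 — Angular frequency: ω = 2π·f = 2π·265 = 1665 rad/s.
Step 2 — Component impedances:
  R: Z = R = 132 Ω
  L: Z = jωL = j·1665·0.022 = 0 + j36.63 Ω
  C: Z = 1/(jωC) = -j/(ω·C) = 0 - j2.2e+05 Ω
Step 3 — Series combination: Z_total = R + L + C = 132 - j2.2e+05 Ω = 2.2e+05∠-90.0° Ω.
Step 4 — Source phasor: V = 10.4∠78.1° V = 2.145 + j10.18 V.
Step 5 — Current: I = V / Z = -4.626e-05 + j9.777e-06 A = 4.728e-05∠168.1° A.
Step 6 — Complex power: S = V·I* = 2.951e-07 - j0.0004917 VA.
Step 7 — Real power: P = Re(S) = 2.951e-07 W.
Step 8 — Reactive power: Q = Im(S) = -0.0004917 VAR.
Step 9 — Apparent power: |S| = 0.0004917 VA.
Step 10 — Power factor: PF = P/|S| = 0.0006001 (leading).

(a) P = 2.951e-07 W  (b) Q = -0.0004917 VAR  (c) S = 0.0004917 VA  (d) PF = 0.0006001 (leading)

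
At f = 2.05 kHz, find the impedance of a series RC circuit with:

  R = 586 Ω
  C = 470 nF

Step 1 — Angular frequency: ω = 2π·f = 2π·2050 = 1.288e+04 rad/s.
Step 2 — Component impedances:
  R: Z = R = 586 Ω
  C: Z = 1/(jωC) = -j/(ω·C) = 0 - j165.2 Ω
Step 3 — Series combination: Z_total = R + C = 586 - j165.2 Ω = 608.8∠-15.7° Ω.

Z = 586 - j165.2 Ω = 608.8∠-15.7° Ω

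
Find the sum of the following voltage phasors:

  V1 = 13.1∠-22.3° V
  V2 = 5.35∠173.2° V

Step 1 — Convert each phasor to rectangular form:
  V1 = 13.1·(cos(-22.3°) + j·sin(-22.3°)) = 12.12 - j4.971 V
  V2 = 5.35·(cos(173.2°) + j·sin(173.2°)) = -5.312 + j0.6335 V
Step 2 — Sum components: V_total = 6.808 - j4.337 V.
Step 3 — Convert to polar: |V_total| = 8.072 V, ∠V_total = -32.5°.

V_total = 8.072∠-32.5° V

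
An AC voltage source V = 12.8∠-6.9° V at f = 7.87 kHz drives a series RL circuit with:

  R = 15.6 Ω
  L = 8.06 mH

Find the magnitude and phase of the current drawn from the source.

Step 1 — Angular frequency: ω = 2π·f = 2π·7870 = 4.945e+04 rad/s.
Step 2 — Component impedances:
  R: Z = R = 15.6 Ω
  L: Z = jωL = j·4.945e+04·0.00806 = 0 + j398.6 Ω
Step 3 — Series combination: Z_total = R + L = 15.6 + j398.6 Ω = 398.9∠87.8° Ω.
Step 4 — Source phasor: V = 12.8∠-6.9° V = 12.71 - j1.538 V.
Step 5 — Ohm's law: I = V / Z_total = (12.71 - j1.538) / (15.6 + j398.6) = -0.002606 - j0.03199 A.
Step 6 — Convert to polar: |I| = 0.03209 A, ∠I = -94.7°.

I = 0.03209∠-94.7° A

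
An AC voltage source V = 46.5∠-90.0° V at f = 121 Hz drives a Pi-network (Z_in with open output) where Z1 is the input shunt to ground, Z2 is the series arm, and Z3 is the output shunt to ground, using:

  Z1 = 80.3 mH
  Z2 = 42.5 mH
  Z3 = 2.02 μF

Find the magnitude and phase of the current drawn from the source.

Step 1 — Angular frequency: ω = 2π·f = 2π·121 = 760.3 rad/s.
Step 2 — Component impedances:
  Z1: Z = jωL = j·760.3·0.0803 = 0 + j61.05 Ω
  Z2: Z = jωL = j·760.3·0.0425 = 0 + j32.31 Ω
  Z3: Z = 1/(jωC) = -j/(ω·C) = 0 - j651.2 Ω
Step 3 — With open output, the series arm Z2 and the output shunt Z3 appear in series to ground: Z2 + Z3 = 0 - j618.8 Ω.
Step 4 — Parallel with input shunt Z1: Z_in = Z1 || (Z2 + Z3) = 0 + j67.73 Ω = 67.73∠90.0° Ω.
Step 5 — Source phasor: V = 46.5∠-90.0° V = 0 - j46.5 V.
Step 6 — Ohm's law: I = V / Z_total = (0 - j46.5) / (0 + j67.73) = -0.6865 A.
Step 7 — Convert to polar: |I| = 0.6865 A, ∠I = -180.0°.

I = 0.6865∠-180.0° A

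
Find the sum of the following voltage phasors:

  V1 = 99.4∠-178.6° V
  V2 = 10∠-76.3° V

Step 1 — Convert each phasor to rectangular form:
  V1 = 99.4·(cos(-178.6°) + j·sin(-178.6°)) = -99.37 - j2.429 V
  V2 = 10·(cos(-76.3°) + j·sin(-76.3°)) = 2.368 - j9.715 V
Step 2 — Sum components: V_total = -97 - j12.14 V.
Step 3 — Convert to polar: |V_total| = 97.76 V, ∠V_total = -172.9°.

V_total = 97.76∠-172.9° V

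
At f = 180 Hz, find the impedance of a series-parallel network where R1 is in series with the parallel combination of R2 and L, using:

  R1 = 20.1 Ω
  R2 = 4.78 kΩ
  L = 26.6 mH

Step 1 — Angular frequency: ω = 2π·f = 2π·180 = 1131 rad/s.
Step 2 — Component impedances:
  R1: Z = R = 20.1 Ω
  R2: Z = R = 4780 Ω
  L: Z = jωL = j·1131·0.0266 = 0 + j30.08 Ω
Step 3 — Parallel branch: R2 || L = 1/(1/R2 + 1/L) = 0.1893 + j30.08 Ω.
Step 4 — Series with R1: Z_total = R1 + (R2 || L) = 20.29 + j30.08 Ω = 36.29∠56.0° Ω.

Z = 20.29 + j30.08 Ω = 36.29∠56.0° Ω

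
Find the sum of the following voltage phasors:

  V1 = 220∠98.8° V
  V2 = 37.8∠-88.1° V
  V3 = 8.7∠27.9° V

Step 1 — Convert each phasor to rectangular form:
  V1 = 220·(cos(98.8°) + j·sin(98.8°)) = -33.66 + j217.4 V
  V2 = 37.8·(cos(-88.1°) + j·sin(-88.1°)) = 1.253 - j37.78 V
  V3 = 8.7·(cos(27.9°) + j·sin(27.9°)) = 7.689 + j4.071 V
Step 2 — Sum components: V_total = -24.71 + j183.7 V.
Step 3 — Convert to polar: |V_total| = 185.4 V, ∠V_total = 97.7°.

V_total = 185.4∠97.7° V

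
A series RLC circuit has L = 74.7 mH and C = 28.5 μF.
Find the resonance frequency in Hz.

Step 1 — Resonance condition Im(Z)=0 gives ω₀ = 1/√(LC).
Step 2 — ω₀ = 1/√(0.0747·2.85e-05) = 685.4 rad/s.
Step 3 — f₀ = ω₀/(2π) = 109.1 Hz.

f₀ = 109.1 Hz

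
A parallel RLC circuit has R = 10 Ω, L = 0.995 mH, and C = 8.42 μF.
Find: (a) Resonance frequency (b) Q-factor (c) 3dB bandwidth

Step 1 — Resonance: ω₀ = 1/√(LC) = 1/√(0.000995·8.42e-06) = 1.093e+04 rad/s.
Step 2 — f₀ = ω₀/(2π) = 1739 Hz.
Step 3 — Parallel Q: Q = R/(ω₀L) = 10/(1.093e+04·0.000995) = 0.9199.
Step 4 — Bandwidth: Δω = ω₀/Q = 1.188e+04 rad/s; BW = Δω/(2π) = 1890 Hz.

(a) f₀ = 1739 Hz  (b) Q = 0.9199  (c) BW = 1890 Hz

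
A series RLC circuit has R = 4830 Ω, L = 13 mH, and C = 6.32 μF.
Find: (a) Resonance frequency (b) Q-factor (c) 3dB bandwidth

Step 1 — Resonance condition Im(Z)=0 gives ω₀ = 1/√(LC).
Step 2 — ω₀ = 1/√(0.013·6.32e-06) = 3489 rad/s.
Step 3 — f₀ = ω₀/(2π) = 555.3 Hz.
Step 4 — Series Q: Q = ω₀L/R = 3489·0.013/4830 = 0.00939.
Step 5 — 3dB bandwidth: Δω = ω₀/Q = 3.715e+05 rad/s; BW = Δω/(2π) = 5.913e+04 Hz.

(a) f₀ = 555.3 Hz  (b) Q = 0.00939  (c) BW = 5.913e+04 Hz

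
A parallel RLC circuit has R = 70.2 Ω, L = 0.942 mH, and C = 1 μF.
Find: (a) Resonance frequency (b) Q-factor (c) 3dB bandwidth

Step 1 — Resonance: ω₀ = 1/√(LC) = 1/√(0.000942·1e-06) = 3.258e+04 rad/s.
Step 2 — f₀ = ω₀/(2π) = 5186 Hz.
Step 3 — Parallel Q: Q = R/(ω₀L) = 70.2/(3.258e+04·0.000942) = 2.287.
Step 4 — Bandwidth: Δω = ω₀/Q = 1.425e+04 rad/s; BW = Δω/(2π) = 2267 Hz.

(a) f₀ = 5186 Hz  (b) Q = 2.287  (c) BW = 2267 Hz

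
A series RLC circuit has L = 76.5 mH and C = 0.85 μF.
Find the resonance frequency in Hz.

Step 1 — Resonance condition Im(Z)=0 gives ω₀ = 1/√(LC).
Step 2 — ω₀ = 1/√(0.0765·8.5e-07) = 3922 rad/s.
Step 3 — f₀ = ω₀/(2π) = 624.1 Hz.

f₀ = 624.1 Hz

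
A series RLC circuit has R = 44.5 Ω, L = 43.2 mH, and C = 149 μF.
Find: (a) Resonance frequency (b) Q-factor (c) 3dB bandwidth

Step 1 — Resonance: ω₀ = 1/√(LC) = 1/√(0.0432·0.000149) = 394.2 rad/s.
Step 2 — f₀ = ω₀/(2π) = 62.73 Hz.
Step 3 — Series Q: Q = ω₀L/R = 394.2·0.0432/44.5 = 0.3826.
Step 4 — Bandwidth: Δω = ω₀/Q = 1030 rad/s; BW = Δω/(2π) = 163.9 Hz.

(a) f₀ = 62.73 Hz  (b) Q = 0.3826  (c) BW = 163.9 Hz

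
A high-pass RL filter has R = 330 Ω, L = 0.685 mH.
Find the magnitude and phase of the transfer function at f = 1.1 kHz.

Step 1 — Angular frequency: ω = 2π·1100 = 6912 rad/s.
Step 2 — Transfer function: H(jω) = jωL/(R + jωL).
Step 3 — Numerator jωL = j·4.734; denominator R + jωL = 330 + j4.734.
Step 4 — H = 0.0002058 + j0.01434.
Step 5 — Magnitude: |H| = 0.01435 (-36.9 dB); phase: φ = 89.2°.

|H| = 0.01435 (-36.9 dB), φ = 89.2°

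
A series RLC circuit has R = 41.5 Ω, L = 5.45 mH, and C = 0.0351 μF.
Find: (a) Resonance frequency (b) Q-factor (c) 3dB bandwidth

Step 1 — Resonance condition Im(Z)=0 gives ω₀ = 1/√(LC).
Step 2 — ω₀ = 1/√(0.00545·3.51e-08) = 7.23e+04 rad/s.
Step 3 — f₀ = ω₀/(2π) = 1.151e+04 Hz.
Step 4 — Series Q: Q = ω₀L/R = 7.23e+04·0.00545/41.5 = 9.495.
Step 5 — 3dB bandwidth: Δω = ω₀/Q = 7615 rad/s; BW = Δω/(2π) = 1212 Hz.

(a) f₀ = 1.151e+04 Hz  (b) Q = 9.495  (c) BW = 1212 Hz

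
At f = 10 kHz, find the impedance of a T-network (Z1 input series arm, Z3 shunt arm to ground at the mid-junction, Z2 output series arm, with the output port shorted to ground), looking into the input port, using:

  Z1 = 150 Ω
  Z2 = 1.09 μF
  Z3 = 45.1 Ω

Step 1 — Angular frequency: ω = 2π·f = 2π·1e+04 = 6.283e+04 rad/s.
Step 2 — Component impedances:
  Z1: Z = R = 150 Ω
  Z2: Z = 1/(jωC) = -j/(ω·C) = 0 - j14.6 Ω
  Z3: Z = R = 45.1 Ω
Step 3 — With the output port shorted to ground, the output series arm Z2 runs from the junction to ground; the shunt arm Z3 also runs from the junction to ground. They appear in parallel: Z3 || Z2 = 4.279 - j13.22 Ω.
Step 4 — Series with input arm Z1: Z_in = Z1 + (Z3 || Z2) = 154.3 - j13.22 Ω = 154.8∠-4.9° Ω.

Z = 154.3 - j13.22 Ω = 154.8∠-4.9° Ω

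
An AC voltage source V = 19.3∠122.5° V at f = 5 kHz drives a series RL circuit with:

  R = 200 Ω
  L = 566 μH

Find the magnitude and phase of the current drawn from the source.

Step 1 — Angular frequency: ω = 2π·f = 2π·5000 = 3.142e+04 rad/s.
Step 2 — Component impedances:
  R: Z = R = 200 Ω
  L: Z = jωL = j·3.142e+04·0.000566 = 0 + j17.78 Ω
Step 3 — Series combination: Z_total = R + L = 200 + j17.78 Ω = 200.8∠5.1° Ω.
Step 4 — Source phasor: V = 19.3∠122.5° V = -10.37 + j16.28 V.
Step 5 — Ohm's law: I = V / Z_total = (-10.37 + j16.28) / (200 + j17.78) = -0.04426 + j0.08532 A.
Step 6 — Convert to polar: |I| = 0.09612 A, ∠I = 117.4°.

I = 0.09612∠117.4° A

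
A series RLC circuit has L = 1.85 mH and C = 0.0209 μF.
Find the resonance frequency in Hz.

Step 1 — Resonance condition Im(Z)=0 gives ω₀ = 1/√(LC).
Step 2 — ω₀ = 1/√(0.00185·2.09e-08) = 1.608e+05 rad/s.
Step 3 — f₀ = ω₀/(2π) = 2.56e+04 Hz.

f₀ = 2.56e+04 Hz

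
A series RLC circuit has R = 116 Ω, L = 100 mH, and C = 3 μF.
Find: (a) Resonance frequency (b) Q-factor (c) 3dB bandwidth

Step 1 — Resonance condition Im(Z)=0 gives ω₀ = 1/√(LC).
Step 2 — ω₀ = 1/√(0.1·3e-06) = 1826 rad/s.
Step 3 — f₀ = ω₀/(2π) = 290.6 Hz.
Step 4 — Series Q: Q = ω₀L/R = 1826·0.1/116 = 1.574.
Step 5 — 3dB bandwidth: Δω = ω₀/Q = 1160 rad/s; BW = Δω/(2π) = 184.6 Hz.

(a) f₀ = 290.6 Hz  (b) Q = 1.574  (c) BW = 184.6 Hz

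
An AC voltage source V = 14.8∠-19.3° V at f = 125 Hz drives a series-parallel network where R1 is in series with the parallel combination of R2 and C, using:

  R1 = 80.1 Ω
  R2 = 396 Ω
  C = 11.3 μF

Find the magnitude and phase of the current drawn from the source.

Step 1 — Angular frequency: ω = 2π·f = 2π·125 = 785.4 rad/s.
Step 2 — Component impedances:
  R1: Z = R = 80.1 Ω
  R2: Z = R = 396 Ω
  C: Z = 1/(jωC) = -j/(ω·C) = 0 - j112.7 Ω
Step 3 — Parallel branch: R2 || C = 1/(1/R2 + 1/C) = 29.66 - j104.2 Ω.
Step 4 — Series with R1: Z_total = R1 + (R2 || C) = 109.8 - j104.2 Ω = 151.4∠-43.5° Ω.
Step 5 — Source phasor: V = 14.8∠-19.3° V = 13.97 - j4.892 V.
Step 6 — Ohm's law: I = V / Z_total = (13.97 - j4.892) / (109.8 - j104.2) = 0.08917 + j0.04011 A.
Step 7 — Convert to polar: |I| = 0.09777 A, ∠I = 24.2°.

I = 0.09777∠24.2° A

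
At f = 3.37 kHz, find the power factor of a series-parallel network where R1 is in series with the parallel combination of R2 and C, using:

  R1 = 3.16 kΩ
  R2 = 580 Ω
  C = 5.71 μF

Step 1 — Angular frequency: ω = 2π·f = 2π·3370 = 2.117e+04 rad/s.
Step 2 — Component impedances:
  R1: Z = R = 3160 Ω
  R2: Z = R = 580 Ω
  C: Z = 1/(jωC) = -j/(ω·C) = 0 - j8.271 Ω
Step 3 — Parallel branch: R2 || C = 1/(1/R2 + 1/C) = 0.1179 - j8.269 Ω.
Step 4 — Series with R1: Z_total = R1 + (R2 || C) = 3160 - j8.269 Ω = 3160∠-0.1° Ω.
Step 5 — Power factor: PF = cos(φ) = Re(Z)/|Z| = 3160/3160 = 1.
Step 6 — Type: Im(Z) = -8.269 ⇒ leading (phase φ = -0.1°).

PF = 1 (leading, φ = -0.1°)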